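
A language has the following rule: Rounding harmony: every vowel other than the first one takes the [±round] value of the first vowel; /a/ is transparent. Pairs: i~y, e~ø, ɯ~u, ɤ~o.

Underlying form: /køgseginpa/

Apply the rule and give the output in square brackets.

[køgsøgynpa]

/e/ harmonizes with /ø/ ([+round]) → [ø]
/i/ harmonizes with /ø/ ([+round]) → [y]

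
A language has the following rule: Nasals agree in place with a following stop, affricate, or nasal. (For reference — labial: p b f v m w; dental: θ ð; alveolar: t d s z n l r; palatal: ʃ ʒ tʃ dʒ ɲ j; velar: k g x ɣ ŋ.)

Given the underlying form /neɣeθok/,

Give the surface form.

no segment meets the rule's conditions; no change.

[neɣeθok]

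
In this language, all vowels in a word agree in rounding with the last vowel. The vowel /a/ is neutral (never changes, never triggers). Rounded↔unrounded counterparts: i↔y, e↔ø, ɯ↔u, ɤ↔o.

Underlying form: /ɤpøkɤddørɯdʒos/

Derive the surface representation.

/ɤ/ harmonizes with /o/ ([+round]) → [o]
/ɤ/ harmonizes with /o/ ([+round]) → [o]
/ɯ/ harmonizes with /o/ ([+round]) → [u]

[opøkoddørudʒos]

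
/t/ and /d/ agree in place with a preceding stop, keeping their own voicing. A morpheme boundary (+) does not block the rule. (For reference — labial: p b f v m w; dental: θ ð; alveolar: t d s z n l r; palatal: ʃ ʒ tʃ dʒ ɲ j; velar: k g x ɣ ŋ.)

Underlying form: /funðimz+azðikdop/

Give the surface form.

[funðimz+azðikgop]

/d/ after /k/ (velar) → [g]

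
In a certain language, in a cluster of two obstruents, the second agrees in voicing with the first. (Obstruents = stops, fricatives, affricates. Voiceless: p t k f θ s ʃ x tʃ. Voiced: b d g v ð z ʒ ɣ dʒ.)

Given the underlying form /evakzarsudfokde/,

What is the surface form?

[evaksarsudvokte]

/z/ after /k/ (voiceless) → [s]
/f/ after /d/ (voiced) → [v]
/d/ after /k/ (voiceless) → [t]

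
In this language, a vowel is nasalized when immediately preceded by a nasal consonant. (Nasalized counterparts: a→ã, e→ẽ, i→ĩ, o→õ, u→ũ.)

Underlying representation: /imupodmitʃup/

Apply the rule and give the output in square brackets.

/u/ after nasal /m/ → [ũ]
/i/ after nasal /m/ → [ĩ]

[imũpodmĩtʃup]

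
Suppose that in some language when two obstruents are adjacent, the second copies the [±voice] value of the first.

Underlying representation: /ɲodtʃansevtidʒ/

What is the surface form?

[ɲoddʒansevdidʒ]

/tʃ/ after /d/ (voiced) → [dʒ]
/t/ after /v/ (voiced) → [d]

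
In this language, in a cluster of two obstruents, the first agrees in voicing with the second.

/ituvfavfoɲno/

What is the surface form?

/v/ before /f/ (voiceless) → [f]
/v/ before /f/ (voiceless) → [f]

[ituffaffoɲno]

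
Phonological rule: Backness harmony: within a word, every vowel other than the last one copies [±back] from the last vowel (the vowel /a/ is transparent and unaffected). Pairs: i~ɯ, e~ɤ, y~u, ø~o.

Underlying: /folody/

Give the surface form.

[følødy]

/o/ harmonizes with /y/ ([-back]) → [ø]
/o/ harmonizes with /y/ ([-back]) → [ø]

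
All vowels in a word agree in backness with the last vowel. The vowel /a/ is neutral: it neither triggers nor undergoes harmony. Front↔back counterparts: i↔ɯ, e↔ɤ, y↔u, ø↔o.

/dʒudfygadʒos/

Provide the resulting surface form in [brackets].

/y/ harmonizes with /o/ ([+back]) → [u]

[dʒudfugadʒos]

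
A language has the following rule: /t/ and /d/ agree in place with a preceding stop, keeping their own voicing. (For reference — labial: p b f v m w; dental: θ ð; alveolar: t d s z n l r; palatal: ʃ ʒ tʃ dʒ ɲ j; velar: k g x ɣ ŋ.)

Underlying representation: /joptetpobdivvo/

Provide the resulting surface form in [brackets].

[joppetpobbivvo]

/t/ after /p/ (labial) → [p]
/d/ after /b/ (labial) → [b]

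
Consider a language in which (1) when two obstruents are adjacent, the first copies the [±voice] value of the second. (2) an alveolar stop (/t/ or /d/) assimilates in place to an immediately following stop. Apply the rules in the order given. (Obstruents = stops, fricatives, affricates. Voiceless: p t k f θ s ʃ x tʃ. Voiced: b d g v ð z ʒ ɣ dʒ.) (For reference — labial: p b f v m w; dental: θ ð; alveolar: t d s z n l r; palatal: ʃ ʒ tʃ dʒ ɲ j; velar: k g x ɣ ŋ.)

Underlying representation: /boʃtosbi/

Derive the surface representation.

Rule 1: /s/ before /b/ (voiced) → [z]
After rule 1: boʃtozbi
Rule 2: no segment meets the rule's conditions; no change.

[boʃtozbi]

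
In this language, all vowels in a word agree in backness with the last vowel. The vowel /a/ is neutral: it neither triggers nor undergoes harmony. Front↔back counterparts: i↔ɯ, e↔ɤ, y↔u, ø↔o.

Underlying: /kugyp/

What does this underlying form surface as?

[kygyp]

/u/ harmonizes with /y/ ([-back]) → [y]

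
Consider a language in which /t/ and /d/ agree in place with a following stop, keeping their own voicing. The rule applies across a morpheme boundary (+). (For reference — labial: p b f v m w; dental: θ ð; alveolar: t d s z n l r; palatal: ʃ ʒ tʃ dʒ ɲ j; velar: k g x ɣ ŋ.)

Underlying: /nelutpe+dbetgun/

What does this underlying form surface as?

[neluppe+bbekgun]

/t/ before /p/ (labial) → [p]
/d/ before /b/ (labial) → [b]
/t/ before /g/ (velar) → [k]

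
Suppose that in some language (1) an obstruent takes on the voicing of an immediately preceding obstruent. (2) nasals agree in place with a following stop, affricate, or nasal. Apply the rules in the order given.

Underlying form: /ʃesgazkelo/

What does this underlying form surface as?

Rule 1: /g/ after /s/ (voiceless) → [k]
Rule 1: /k/ after /z/ (voiced) → [g]
After rule 1: ʃeskazgelo
Rule 2: no segment meets the rule's conditions; no change.

[ʃeskazgelo]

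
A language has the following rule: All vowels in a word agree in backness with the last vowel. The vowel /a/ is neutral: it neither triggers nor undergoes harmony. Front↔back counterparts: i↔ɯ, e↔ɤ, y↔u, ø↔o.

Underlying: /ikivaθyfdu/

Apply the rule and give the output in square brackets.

[ɯkɯvaθufdu]

/i/ harmonizes with /u/ ([+back]) → [ɯ]
/i/ harmonizes with /u/ ([+back]) → [ɯ]
/y/ harmonizes with /u/ ([+back]) → [u]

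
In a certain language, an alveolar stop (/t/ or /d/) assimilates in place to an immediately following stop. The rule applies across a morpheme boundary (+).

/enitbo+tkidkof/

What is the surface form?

/t/ before /b/ (labial) → [p]
/t/ before /k/ (velar) → [k]
/d/ before /k/ (velar) → [g]

[enipbo+kkigkof]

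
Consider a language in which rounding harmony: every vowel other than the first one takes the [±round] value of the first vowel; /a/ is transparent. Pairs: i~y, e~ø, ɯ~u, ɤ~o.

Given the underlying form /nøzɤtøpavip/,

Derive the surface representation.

/ɤ/ harmonizes with /ø/ ([+round]) → [o]
/i/ harmonizes with /ø/ ([+round]) → [y]

[nøzotøpavyp]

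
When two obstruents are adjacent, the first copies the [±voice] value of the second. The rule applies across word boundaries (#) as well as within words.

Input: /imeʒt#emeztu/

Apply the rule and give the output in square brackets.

/ʒ/ before /t/ (voiceless) → [ʃ]
/z/ before /t/ (voiceless) → [s]

[imeʃt#emestu]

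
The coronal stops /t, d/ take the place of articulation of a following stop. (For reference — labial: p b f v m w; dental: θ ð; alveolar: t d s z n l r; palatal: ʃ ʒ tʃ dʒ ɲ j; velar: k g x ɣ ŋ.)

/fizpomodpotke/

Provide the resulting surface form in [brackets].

[fizpomobpokke]

/d/ before /p/ (labial) → [b]
/t/ before /k/ (velar) → [k]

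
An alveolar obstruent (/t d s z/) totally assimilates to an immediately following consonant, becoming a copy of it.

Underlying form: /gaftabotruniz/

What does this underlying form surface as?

[gaftaborruniz]

/t/ before /r/ → [r] (total assimilation)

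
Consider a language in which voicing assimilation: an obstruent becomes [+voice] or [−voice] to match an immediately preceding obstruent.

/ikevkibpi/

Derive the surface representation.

/k/ after /v/ (voiced) → [g]
/p/ after /b/ (voiced) → [b]

[ikevgibbi]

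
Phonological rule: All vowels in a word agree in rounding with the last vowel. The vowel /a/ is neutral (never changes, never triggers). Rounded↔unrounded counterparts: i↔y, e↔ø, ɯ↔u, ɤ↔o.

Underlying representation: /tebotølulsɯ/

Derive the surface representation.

/o/ harmonizes with /ɯ/ ([-round]) → [ɤ]
/ø/ harmonizes with /ɯ/ ([-round]) → [e]
/u/ harmonizes with /ɯ/ ([-round]) → [ɯ]

[tebɤtelɯlsɯ]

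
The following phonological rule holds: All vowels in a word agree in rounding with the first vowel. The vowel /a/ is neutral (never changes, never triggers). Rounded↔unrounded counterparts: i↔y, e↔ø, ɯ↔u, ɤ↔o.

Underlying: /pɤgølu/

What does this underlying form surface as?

/ø/ harmonizes with /ɤ/ ([-round]) → [e]
/u/ harmonizes with /ɤ/ ([-round]) → [ɯ]

[pɤgelɯ]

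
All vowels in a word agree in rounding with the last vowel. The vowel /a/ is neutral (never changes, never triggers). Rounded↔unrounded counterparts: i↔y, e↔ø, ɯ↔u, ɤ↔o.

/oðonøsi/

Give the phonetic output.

/o/ harmonizes with /i/ ([-round]) → [ɤ]
/o/ harmonizes with /i/ ([-round]) → [ɤ]
/ø/ harmonizes with /i/ ([-round]) → [e]

[ɤðɤnesi]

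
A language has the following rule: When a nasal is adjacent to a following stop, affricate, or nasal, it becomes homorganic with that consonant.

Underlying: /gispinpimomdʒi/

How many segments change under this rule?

/n/ before /p/ (labial) → [m]
/m/ before /dʒ/ (palatal) → [ɲ]
2 segments change.

2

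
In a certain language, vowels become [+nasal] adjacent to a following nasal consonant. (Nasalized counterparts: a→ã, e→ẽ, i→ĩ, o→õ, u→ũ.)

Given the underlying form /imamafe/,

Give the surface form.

[ĩmãmafe]

/i/ before nasal /m/ → [ĩ]
/a/ before nasal /m/ → [ã]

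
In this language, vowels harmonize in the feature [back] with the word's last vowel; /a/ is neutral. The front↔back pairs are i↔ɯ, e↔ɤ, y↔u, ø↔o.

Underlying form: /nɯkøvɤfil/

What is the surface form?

[nikøvefil]

/ɯ/ harmonizes with /i/ ([-back]) → [i]
/ɤ/ harmonizes with /i/ ([-back]) → [e]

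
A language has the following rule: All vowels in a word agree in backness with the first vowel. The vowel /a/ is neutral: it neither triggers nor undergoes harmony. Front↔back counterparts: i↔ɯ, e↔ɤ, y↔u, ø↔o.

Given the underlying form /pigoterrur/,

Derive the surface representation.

/o/ harmonizes with /i/ ([-back]) → [ø]
/u/ harmonizes with /i/ ([-back]) → [y]

[pigøterryr]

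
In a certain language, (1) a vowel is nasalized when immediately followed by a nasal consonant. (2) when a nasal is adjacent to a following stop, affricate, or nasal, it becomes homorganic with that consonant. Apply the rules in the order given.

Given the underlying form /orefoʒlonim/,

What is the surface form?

Rule 1: /o/ before nasal /n/ → [õ]
Rule 1: /i/ before nasal /m/ → [ĩ]
After rule 1: orefoʒlõnĩm
Rule 2: no segment meets the rule's conditions; no change.

[orefoʒlõnĩm]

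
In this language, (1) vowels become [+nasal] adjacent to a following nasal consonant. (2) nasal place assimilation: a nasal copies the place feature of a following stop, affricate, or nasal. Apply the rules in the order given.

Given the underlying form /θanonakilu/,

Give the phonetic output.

[θãnõnakilu]

Rule 1: /a/ before nasal /n/ → [ã]
Rule 1: /o/ before nasal /n/ → [õ]
After rule 1: θãnõnakilu
Rule 2: no segment meets the rule's conditions; no change.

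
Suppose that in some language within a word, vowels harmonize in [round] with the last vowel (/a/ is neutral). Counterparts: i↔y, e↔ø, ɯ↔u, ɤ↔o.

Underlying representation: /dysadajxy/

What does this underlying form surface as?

no segment meets the rule's conditions; no change.

[dysadajxy]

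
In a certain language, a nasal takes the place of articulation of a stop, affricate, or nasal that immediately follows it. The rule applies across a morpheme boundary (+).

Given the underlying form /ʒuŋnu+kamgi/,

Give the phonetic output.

[ʒunnu+kaŋgi]

/ŋ/ before /n/ (alveolar) → [n]
/m/ before /g/ (velar) → [ŋ]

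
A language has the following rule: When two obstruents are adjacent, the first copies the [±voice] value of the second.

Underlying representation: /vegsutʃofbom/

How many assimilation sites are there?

2

/g/ before /s/ (voiceless) → [k]
/f/ before /b/ (voiced) → [v]
2 segments change.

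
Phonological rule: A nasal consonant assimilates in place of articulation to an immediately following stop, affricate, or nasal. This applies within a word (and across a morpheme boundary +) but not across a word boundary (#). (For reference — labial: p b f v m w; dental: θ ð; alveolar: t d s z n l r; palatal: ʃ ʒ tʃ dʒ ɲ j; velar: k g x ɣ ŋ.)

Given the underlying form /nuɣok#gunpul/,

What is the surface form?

/n/ before /p/ (labial) → [m]

[nuɣok#gumpul]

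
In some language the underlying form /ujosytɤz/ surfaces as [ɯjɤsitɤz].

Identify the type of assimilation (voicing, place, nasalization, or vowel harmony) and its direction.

vowel harmony, regressive

/u/→[ɯ] /o/→[ɤ] /y/→[i].
Vowels agree with the last vowel, so the harmony is regressive.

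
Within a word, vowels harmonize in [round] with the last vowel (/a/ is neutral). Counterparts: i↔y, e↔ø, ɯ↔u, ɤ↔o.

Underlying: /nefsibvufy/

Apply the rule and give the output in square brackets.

/e/ harmonizes with /y/ ([+round]) → [ø]
/i/ harmonizes with /y/ ([+round]) → [y]

[nøfsybvufy]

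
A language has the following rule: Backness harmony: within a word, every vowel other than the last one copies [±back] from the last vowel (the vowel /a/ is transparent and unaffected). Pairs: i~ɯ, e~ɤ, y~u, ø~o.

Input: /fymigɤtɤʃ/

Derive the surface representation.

/y/ harmonizes with /ɤ/ ([+back]) → [u]
/i/ harmonizes with /ɤ/ ([+back]) → [ɯ]

[fumɯgɤtɤʃ]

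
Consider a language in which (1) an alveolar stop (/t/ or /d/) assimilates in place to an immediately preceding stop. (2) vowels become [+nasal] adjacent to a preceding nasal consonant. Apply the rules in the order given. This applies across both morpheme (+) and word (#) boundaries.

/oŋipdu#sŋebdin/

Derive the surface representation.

[oŋĩpbu#sŋẽbbin]

Rule 1: /d/ after /p/ (labial) → [b]
Rule 1: /d/ after /b/ (labial) → [b]
After rule 1: oŋipbu#sŋebbin
Rule 2: /i/ after nasal /ŋ/ → [ĩ]
Rule 2: /e/ after nasal /ŋ/ → [ẽ]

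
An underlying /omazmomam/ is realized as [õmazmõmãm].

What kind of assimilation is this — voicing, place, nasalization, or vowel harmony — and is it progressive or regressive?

/o/→[õ] /o/→[õ] /a/→[ã].
Each target copies a feature from the following segment, so the direction is regressive.

nasalization, regressive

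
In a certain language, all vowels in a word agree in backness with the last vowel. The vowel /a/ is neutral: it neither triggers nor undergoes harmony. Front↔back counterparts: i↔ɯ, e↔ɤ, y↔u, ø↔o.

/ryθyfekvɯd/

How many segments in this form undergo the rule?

/y/ harmonizes with /ɯ/ ([+back]) → [u]
/y/ harmonizes with /ɯ/ ([+back]) → [u]
/e/ harmonizes with /ɯ/ ([+back]) → [ɤ]
3 segments change.

3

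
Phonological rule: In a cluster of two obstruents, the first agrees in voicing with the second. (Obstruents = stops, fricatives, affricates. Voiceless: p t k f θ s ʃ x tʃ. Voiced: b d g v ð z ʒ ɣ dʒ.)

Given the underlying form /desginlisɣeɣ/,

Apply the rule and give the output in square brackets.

[dezginlizɣeɣ]

/s/ before /g/ (voiced) → [z]
/s/ before /ɣ/ (voiced) → [z]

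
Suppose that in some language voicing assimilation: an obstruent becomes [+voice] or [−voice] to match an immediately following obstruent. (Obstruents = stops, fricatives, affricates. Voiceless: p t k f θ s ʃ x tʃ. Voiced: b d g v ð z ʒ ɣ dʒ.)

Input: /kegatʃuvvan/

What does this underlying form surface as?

no segment meets the rule's conditions; no change.

[kegatʃuvvan]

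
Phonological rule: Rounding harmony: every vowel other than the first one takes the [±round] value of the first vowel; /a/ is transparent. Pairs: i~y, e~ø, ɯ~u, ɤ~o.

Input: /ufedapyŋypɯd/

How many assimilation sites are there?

2

/e/ harmonizes with /u/ ([+round]) → [ø]
/ɯ/ harmonizes with /u/ ([+round]) → [u]
2 segments change.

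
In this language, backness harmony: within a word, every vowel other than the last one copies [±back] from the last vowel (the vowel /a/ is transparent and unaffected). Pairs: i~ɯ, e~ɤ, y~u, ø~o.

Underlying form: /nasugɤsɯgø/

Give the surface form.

[nasygesigø]

/u/ harmonizes with /ø/ ([-back]) → [y]
/ɤ/ harmonizes with /ø/ ([-back]) → [e]
/ɯ/ harmonizes with /ø/ ([-back]) → [i]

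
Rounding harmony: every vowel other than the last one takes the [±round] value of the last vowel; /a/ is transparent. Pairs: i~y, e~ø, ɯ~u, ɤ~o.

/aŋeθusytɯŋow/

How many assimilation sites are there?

2

/e/ harmonizes with /o/ ([+round]) → [ø]
/ɯ/ harmonizes with /o/ ([+round]) → [u]
2 segments change.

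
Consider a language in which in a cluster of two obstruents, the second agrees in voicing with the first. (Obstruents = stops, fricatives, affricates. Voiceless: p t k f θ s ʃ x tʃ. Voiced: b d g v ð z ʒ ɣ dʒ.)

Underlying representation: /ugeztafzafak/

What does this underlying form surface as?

/t/ after /z/ (voiced) → [d]
/z/ after /f/ (voiceless) → [s]

[ugezdafsafak]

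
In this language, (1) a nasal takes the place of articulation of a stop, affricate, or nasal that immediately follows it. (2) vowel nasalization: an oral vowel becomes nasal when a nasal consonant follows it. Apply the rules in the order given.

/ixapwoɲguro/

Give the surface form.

[ixapwõŋguro]

Rule 1: /ɲ/ before /g/ (velar) → [ŋ]
After rule 1: ixapwoŋguro
Rule 2: /o/ before nasal /ŋ/ → [õ]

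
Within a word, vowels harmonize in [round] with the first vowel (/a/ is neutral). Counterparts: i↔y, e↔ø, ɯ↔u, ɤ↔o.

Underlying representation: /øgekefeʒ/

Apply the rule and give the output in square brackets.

/e/ harmonizes with /ø/ ([+round]) → [ø]
/e/ harmonizes with /ø/ ([+round]) → [ø]
/e/ harmonizes with /ø/ ([+round]) → [ø]

[øgøkøføʒ]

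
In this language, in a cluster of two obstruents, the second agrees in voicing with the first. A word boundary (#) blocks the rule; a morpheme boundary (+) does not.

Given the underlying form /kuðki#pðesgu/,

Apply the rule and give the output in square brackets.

[kuðgi#pθesku]

/k/ after /ð/ (voiced) → [g]
/ð/ after /p/ (voiceless) → [θ]
/g/ after /s/ (voiceless) → [k]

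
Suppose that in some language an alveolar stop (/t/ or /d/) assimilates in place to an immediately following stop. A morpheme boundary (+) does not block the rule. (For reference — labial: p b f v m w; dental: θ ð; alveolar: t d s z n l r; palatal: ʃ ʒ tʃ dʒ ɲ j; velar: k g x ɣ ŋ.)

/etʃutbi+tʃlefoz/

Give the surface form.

[etʃupbi+tʃlefoz]

/t/ before /b/ (labial) → [p]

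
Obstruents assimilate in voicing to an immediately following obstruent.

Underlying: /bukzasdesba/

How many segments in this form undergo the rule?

3

/k/ before /z/ (voiced) → [g]
/s/ before /d/ (voiced) → [z]
/s/ before /b/ (voiced) → [z]
3 segments change.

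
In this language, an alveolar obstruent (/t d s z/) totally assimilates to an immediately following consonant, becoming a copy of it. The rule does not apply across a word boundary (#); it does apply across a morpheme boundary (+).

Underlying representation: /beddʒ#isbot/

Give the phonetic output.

[bedʒdʒ#ibbot]

/d/ before /dʒ/ → [dʒ] (total assimilation)
/s/ before /b/ → [b] (total assimilation)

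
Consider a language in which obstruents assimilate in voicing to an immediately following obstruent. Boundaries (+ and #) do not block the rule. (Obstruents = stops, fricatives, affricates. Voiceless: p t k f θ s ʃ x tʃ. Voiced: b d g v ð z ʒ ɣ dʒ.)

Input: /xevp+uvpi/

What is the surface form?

[xefp+ufpi]

/v/ before /p/ (voiceless) → [f]
/v/ before /p/ (voiceless) → [f]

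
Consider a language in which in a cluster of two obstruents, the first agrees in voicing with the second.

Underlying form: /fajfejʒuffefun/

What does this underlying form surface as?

no segment meets the rule's conditions; no change.

[fajfejʒuffefun]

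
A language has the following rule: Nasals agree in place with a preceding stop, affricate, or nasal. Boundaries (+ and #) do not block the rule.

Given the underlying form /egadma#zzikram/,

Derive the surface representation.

/m/ after /d/ (alveolar) → [n]

[egadna#zzikram]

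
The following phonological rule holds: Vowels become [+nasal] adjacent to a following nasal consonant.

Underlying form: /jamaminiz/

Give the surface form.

[jãmãmĩniz]

/a/ before nasal /m/ → [ã]
/a/ before nasal /m/ → [ã]
/i/ before nasal /n/ → [ĩ]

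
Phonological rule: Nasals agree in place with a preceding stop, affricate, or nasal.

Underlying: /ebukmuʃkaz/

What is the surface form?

[ebukŋuʃkaz]

/m/ after /k/ (velar) → [ŋ]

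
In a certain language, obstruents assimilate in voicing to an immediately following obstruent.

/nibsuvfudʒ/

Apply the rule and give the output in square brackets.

/b/ before /s/ (voiceless) → [p]
/v/ before /f/ (voiceless) → [f]

[nipsuffudʒ]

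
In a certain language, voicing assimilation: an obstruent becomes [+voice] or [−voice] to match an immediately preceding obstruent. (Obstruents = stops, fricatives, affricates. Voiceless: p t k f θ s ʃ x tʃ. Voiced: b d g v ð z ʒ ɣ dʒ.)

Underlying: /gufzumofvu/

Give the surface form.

/z/ after /f/ (voiceless) → [s]
/v/ after /f/ (voiceless) → [f]

[gufsumoffu]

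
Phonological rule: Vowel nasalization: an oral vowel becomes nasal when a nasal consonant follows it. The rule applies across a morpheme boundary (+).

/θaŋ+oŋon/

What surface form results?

/a/ before nasal /ŋ/ → [ã]
/o/ before nasal /ŋ/ → [õ]
/o/ before nasal /n/ → [õ]

[θãŋ+õŋõn]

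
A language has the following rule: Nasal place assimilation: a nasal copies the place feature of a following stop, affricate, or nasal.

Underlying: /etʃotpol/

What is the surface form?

no segment meets the rule's conditions; no change.

[etʃotpol]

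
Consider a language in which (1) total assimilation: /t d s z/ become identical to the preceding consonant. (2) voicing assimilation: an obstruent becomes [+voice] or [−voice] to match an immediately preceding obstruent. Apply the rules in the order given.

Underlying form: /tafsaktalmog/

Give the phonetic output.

[taffakkalmog]

Rule 1: /s/ after /f/ → [f] (total assimilation)
Rule 1: /t/ after /k/ → [k] (total assimilation)
After rule 1: taffakkalmog
Rule 2: no segment meets the rule's conditions; no change.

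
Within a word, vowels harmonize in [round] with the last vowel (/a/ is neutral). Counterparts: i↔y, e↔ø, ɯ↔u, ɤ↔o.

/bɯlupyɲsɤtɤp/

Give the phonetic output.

[bɯlɯpiɲsɤtɤp]

/u/ harmonizes with /ɤ/ ([-round]) → [ɯ]
/y/ harmonizes with /ɤ/ ([-round]) → [i]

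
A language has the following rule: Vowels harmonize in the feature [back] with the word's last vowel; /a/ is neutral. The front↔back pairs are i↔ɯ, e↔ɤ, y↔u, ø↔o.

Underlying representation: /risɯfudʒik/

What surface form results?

/ɯ/ harmonizes with /i/ ([-back]) → [i]
/u/ harmonizes with /i/ ([-back]) → [y]

[risifydʒik]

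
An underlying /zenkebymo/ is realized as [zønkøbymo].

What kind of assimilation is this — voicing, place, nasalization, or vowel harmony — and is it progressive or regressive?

/e/→[ø] /e/→[ø].
Vowels agree with the last vowel, so the harmony is regressive.

vowel harmony, regressive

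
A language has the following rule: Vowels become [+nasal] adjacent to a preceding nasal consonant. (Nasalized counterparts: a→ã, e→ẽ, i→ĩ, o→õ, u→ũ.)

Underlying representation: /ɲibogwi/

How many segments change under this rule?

1

/i/ after nasal /ɲ/ → [ĩ]
1 segment changes.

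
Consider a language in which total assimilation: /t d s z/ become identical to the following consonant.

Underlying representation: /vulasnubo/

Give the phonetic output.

/s/ before /n/ → [n] (total assimilation)

[vulannubo]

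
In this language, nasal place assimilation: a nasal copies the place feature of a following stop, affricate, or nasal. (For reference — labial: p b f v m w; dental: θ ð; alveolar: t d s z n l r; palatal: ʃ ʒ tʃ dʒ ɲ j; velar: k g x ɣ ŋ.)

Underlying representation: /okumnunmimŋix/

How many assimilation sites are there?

3

/m/ before /n/ (alveolar) → [n]
/n/ before /m/ (labial) → [m]
/m/ before /ŋ/ (velar) → [ŋ]
3 segments change.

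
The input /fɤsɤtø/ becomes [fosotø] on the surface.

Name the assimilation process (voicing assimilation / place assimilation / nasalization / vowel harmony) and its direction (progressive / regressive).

vowel harmony, regressive

/ɤ/→[o] /ɤ/→[o].
Vowels agree with the last vowel, so the harmony is regressive.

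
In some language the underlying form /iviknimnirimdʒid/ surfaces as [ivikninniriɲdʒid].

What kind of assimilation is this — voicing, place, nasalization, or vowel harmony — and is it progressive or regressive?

place assimilation, regressive

/m/→[n] /m/→[ɲ].
Each target copies a feature from the following segment, so the direction is regressive.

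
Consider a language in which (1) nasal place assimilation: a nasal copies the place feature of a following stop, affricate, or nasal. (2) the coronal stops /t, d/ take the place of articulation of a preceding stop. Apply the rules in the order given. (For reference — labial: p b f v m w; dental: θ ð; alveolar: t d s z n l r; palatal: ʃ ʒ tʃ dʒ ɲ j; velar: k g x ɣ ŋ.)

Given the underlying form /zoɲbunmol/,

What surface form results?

Rule 1: /ɲ/ before /b/ (labial) → [m]
Rule 1: /n/ before /m/ (labial) → [m]
After rule 1: zombummol
Rule 2: no segment meets the rule's conditions; no change.

[zombummol]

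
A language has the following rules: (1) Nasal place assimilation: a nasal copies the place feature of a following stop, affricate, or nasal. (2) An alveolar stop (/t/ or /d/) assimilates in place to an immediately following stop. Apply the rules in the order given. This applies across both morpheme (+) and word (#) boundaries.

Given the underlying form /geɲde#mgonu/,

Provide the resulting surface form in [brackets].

Rule 1: /ɲ/ before /d/ (alveolar) → [n]
Rule 1: /m/ before /g/ (velar) → [ŋ]
After rule 1: gende#ŋgonu
Rule 2: no segment meets the rule's conditions; no change.

[gende#ŋgonu]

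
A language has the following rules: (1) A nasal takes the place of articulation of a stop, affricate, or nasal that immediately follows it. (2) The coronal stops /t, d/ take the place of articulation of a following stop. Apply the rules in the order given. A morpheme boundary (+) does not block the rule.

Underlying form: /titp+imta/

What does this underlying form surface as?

[tipp+inta]

Rule 1: /m/ before /t/ (alveolar) → [n]
After rule 1: titp+inta
Rule 2: /t/ before /p/ (labial) → [p]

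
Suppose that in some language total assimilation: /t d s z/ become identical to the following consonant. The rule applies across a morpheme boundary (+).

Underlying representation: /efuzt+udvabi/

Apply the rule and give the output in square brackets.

/z/ before /t/ → [t] (total assimilation)
/d/ before /v/ → [v] (total assimilation)

[efutt+uvvabi]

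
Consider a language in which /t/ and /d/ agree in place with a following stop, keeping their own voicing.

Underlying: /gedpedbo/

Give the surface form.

[gebpebbo]

/d/ before /p/ (labial) → [b]
/d/ before /b/ (labial) → [b]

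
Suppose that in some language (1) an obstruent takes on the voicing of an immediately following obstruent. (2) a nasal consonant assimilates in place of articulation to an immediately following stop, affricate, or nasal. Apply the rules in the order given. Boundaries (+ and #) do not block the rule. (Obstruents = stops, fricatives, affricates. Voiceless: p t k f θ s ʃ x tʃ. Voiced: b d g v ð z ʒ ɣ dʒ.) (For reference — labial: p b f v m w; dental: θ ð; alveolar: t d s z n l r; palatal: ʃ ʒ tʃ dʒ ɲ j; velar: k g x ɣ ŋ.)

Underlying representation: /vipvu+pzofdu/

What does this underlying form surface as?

[vibvu+bzovdu]

Rule 1: /p/ before /v/ (voiced) → [b]
Rule 1: /p/ before /z/ (voiced) → [b]
Rule 1: /f/ before /d/ (voiced) → [v]
After rule 1: vibvu+bzovdu
Rule 2: no segment meets the rule's conditions; no change.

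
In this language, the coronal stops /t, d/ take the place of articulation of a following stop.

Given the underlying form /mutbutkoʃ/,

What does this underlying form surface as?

/t/ before /b/ (labial) → [p]
/t/ before /k/ (velar) → [k]

[mupbukkoʃ]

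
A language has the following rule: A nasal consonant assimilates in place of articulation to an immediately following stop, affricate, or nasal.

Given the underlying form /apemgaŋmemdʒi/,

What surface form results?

[apeŋgammeɲdʒi]

/m/ before /g/ (velar) → [ŋ]
/ŋ/ before /m/ (labial) → [m]
/m/ before /dʒ/ (palatal) → [ɲ]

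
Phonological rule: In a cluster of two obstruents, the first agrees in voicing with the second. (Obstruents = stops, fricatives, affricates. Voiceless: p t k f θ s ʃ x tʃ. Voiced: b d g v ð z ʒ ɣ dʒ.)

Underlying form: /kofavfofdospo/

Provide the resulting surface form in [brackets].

[kofaffovdospo]

/v/ before /f/ (voiceless) → [f]
/f/ before /d/ (voiced) → [v]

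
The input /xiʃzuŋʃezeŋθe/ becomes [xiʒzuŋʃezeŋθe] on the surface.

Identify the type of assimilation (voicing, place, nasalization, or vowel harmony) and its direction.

voicing assimilation, regressive

/ʃ/→[ʒ].
Each target copies a feature from the following segment, so the direction is regressive.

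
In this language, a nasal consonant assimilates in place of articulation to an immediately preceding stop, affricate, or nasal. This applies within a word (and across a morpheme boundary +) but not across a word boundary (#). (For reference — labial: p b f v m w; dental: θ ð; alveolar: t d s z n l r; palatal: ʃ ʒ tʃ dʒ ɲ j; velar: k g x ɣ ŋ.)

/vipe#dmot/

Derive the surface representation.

[vipe#dnot]

/m/ after /d/ (alveolar) → [n]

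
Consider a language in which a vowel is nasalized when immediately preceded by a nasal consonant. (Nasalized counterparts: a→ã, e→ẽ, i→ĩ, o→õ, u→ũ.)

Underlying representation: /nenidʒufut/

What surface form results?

/e/ after nasal /n/ → [ẽ]
/i/ after nasal /n/ → [ĩ]

[nẽnĩdʒufut]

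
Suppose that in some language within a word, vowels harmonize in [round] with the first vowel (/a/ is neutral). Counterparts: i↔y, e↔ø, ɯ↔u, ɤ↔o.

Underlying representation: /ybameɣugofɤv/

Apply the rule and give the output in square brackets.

[ybamøɣugofov]

/e/ harmonizes with /y/ ([+round]) → [ø]
/ɤ/ harmonizes with /y/ ([+round]) → [o]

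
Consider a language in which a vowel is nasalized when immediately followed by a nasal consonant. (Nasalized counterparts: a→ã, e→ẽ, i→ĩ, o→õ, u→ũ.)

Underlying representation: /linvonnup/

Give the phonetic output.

/i/ before nasal /n/ → [ĩ]
/o/ before nasal /n/ → [õ]

[lĩnvõnnup]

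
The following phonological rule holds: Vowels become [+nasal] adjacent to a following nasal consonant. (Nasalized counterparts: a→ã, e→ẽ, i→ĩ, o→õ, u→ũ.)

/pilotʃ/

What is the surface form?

[pilotʃ]

no segment meets the rule's conditions; no change.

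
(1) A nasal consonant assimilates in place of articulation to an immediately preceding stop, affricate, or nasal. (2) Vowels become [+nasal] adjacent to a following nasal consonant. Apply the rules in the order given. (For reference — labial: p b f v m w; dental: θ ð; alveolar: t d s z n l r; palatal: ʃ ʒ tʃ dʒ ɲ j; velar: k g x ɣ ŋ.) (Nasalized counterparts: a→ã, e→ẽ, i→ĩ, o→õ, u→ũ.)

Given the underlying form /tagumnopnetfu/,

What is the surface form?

[tagũmmopmetfu]

Rule 1: /n/ after /m/ (labial) → [m]
Rule 1: /n/ after /p/ (labial) → [m]
After rule 1: tagummopmetfu
Rule 2: /u/ before nasal /m/ → [ũ]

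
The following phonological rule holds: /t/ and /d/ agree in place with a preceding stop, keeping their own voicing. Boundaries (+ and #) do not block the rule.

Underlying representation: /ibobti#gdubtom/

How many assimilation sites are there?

/t/ after /b/ (labial) → [p]
/d/ after /g/ (velar) → [g]
/t/ after /b/ (labial) → [p]
3 segments change.

3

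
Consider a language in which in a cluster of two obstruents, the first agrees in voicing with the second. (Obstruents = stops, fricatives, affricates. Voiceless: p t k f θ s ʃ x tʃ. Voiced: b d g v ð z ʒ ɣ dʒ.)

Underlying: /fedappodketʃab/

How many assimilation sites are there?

1

/d/ before /k/ (voiceless) → [t]
1 segment changes.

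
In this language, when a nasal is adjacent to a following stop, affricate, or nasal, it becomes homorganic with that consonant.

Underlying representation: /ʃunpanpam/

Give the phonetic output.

/n/ before /p/ (labial) → [m]
/n/ before /p/ (labial) → [m]

[ʃumpampam]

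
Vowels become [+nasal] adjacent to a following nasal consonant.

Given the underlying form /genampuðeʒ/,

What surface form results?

/e/ before nasal /n/ → [ẽ]
/a/ before nasal /m/ → [ã]

[gẽnãmpuðeʒ]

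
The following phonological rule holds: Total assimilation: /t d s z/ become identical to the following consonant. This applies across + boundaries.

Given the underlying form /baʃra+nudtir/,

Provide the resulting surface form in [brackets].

/d/ before /t/ → [t] (total assimilation)

[baʃra+nuttir]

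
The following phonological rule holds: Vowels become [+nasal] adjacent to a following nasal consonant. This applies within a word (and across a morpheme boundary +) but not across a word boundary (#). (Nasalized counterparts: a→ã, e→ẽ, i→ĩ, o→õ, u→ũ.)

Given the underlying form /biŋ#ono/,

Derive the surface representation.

[bĩŋ#õno]

/i/ before nasal /ŋ/ → [ĩ]
/o/ before nasal /n/ → [õ]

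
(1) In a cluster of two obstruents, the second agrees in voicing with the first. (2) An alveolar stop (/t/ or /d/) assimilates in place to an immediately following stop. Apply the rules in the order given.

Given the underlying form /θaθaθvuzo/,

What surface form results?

Rule 1: /v/ after /θ/ (voiceless) → [f]
After rule 1: θaθaθfuzo
Rule 2: no segment meets the rule's conditions; no change.

[θaθaθfuzo]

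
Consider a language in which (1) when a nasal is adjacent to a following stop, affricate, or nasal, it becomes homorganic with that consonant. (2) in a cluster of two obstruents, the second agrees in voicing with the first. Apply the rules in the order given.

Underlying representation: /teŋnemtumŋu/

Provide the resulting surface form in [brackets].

Rule 1: /ŋ/ before /n/ (alveolar) → [n]
Rule 1: /m/ before /t/ (alveolar) → [n]
Rule 1: /m/ before /ŋ/ (velar) → [ŋ]
After rule 1: tennentuŋŋu
Rule 2: no segment meets the rule's conditions; no change.

[tennentuŋŋu]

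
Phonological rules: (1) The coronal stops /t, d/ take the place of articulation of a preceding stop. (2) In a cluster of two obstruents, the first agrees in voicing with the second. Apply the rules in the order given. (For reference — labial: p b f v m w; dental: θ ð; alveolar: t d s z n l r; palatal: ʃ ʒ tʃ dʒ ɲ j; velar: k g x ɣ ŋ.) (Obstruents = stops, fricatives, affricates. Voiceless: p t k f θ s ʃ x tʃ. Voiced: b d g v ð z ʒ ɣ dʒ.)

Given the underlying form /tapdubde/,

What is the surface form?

[tabbubbe]

Rule 1: /d/ after /p/ (labial) → [b]
Rule 1: /d/ after /b/ (labial) → [b]
After rule 1: tapbubbe
Rule 2: /p/ before /b/ (voiced) → [b]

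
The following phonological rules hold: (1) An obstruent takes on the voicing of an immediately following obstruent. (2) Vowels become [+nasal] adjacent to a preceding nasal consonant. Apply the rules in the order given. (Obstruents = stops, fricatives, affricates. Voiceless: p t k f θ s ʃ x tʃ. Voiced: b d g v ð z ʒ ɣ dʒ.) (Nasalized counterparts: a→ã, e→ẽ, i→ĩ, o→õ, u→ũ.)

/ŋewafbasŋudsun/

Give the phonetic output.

[ŋẽwavbasŋũtsun]

Rule 1: /f/ before /b/ (voiced) → [v]
Rule 1: /d/ before /s/ (voiceless) → [t]
After rule 1: ŋewavbasŋutsun
Rule 2: /e/ after nasal /ŋ/ → [ẽ]
Rule 2: /u/ after nasal /ŋ/ → [ũ]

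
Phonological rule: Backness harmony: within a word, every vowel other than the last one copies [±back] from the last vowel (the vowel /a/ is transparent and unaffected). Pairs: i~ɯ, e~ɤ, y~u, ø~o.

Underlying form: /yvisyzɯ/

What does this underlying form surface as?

/y/ harmonizes with /ɯ/ ([+back]) → [u]
/i/ harmonizes with /ɯ/ ([+back]) → [ɯ]
/y/ harmonizes with /ɯ/ ([+back]) → [u]

[uvɯsuzɯ]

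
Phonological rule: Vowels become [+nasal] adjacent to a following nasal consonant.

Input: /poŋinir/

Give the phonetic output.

/o/ before nasal /ŋ/ → [õ]
/i/ before nasal /n/ → [ĩ]

[põŋĩnir]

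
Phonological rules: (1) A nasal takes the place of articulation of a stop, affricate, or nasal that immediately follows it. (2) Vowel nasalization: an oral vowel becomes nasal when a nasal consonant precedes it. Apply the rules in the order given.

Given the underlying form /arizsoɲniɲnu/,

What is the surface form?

[arizsonnĩnnũ]

Rule 1: /ɲ/ before /n/ (alveolar) → [n]
Rule 1: /ɲ/ before /n/ (alveolar) → [n]
After rule 1: arizsonninnu
Rule 2: /i/ after nasal /n/ → [ĩ]
Rule 2: /u/ after nasal /n/ → [ũ]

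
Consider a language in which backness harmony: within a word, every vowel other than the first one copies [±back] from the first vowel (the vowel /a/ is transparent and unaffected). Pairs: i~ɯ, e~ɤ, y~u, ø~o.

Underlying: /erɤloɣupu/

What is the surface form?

[ereløɣypy]

/ɤ/ harmonizes with /e/ ([-back]) → [e]
/o/ harmonizes with /e/ ([-back]) → [ø]
/u/ harmonizes with /e/ ([-back]) → [y]
/u/ harmonizes with /e/ ([-back]) → [y]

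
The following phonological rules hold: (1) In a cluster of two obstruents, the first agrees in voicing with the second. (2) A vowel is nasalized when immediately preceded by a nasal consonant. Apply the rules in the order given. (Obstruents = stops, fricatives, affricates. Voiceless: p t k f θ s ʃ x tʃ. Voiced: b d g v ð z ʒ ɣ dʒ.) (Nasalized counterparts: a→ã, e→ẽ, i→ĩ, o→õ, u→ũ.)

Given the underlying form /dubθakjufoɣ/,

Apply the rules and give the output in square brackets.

[dupθakjufoɣ]

Rule 1: /b/ before /θ/ (voiceless) → [p]
After rule 1: dupθakjufoɣ
Rule 2: no segment meets the rule's conditions; no change.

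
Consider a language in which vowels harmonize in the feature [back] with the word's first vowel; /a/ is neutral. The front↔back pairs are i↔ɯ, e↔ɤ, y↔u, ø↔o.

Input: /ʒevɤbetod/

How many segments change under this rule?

2

/ɤ/ harmonizes with /e/ ([-back]) → [e]
/o/ harmonizes with /e/ ([-back]) → [ø]
2 segments change.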